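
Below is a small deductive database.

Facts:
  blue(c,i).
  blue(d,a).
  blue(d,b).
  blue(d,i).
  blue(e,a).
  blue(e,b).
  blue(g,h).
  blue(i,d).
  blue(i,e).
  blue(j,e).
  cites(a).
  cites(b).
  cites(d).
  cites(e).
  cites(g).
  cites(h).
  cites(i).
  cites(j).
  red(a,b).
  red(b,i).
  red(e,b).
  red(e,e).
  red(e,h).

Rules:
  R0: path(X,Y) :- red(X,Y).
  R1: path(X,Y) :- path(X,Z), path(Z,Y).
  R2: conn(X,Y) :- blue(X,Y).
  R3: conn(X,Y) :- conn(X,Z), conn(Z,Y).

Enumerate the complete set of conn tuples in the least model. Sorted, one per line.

conn(c,a)
conn(c,b)
conn(c,d)
conn(c,e)
conn(c,i)
conn(d,a)
conn(d,b)
conn(d,d)
conn(d,e)
conn(d,i)
conn(e,a)
conn(e,b)
conn(g,h)
conn(i,a)
conn(i,b)
conn(i,d)
conn(i,e)
conn(i,i)
conn(j,a)
conn(j,b)
conn(j,e)

round 1: derive conn(c,i) via R2 from blue(c,i)
round 1: derive conn(d,a) via R2 from blue(d,a)
round 1: derive conn(d,b) via R2 from blue(d,b)
round 1: derive conn(d,i) via R2 from blue(d,i)
round 1: derive conn(e,a) via R2 from blue(e,a)
round 1: derive conn(e,b) via R2 from blue(e,b)
round 1: derive conn(g,h) via R2 from blue(g,h)
round 1: derive conn(i,d) via R2 from blue(i,d)
round 1: derive conn(i,e) via R2 from blue(i,e)
round 1: derive conn(j,e) via R2 from blue(j,e)
round 2: derive conn(c,d) via R3 from conn(c,i), conn(i,d)
round 2: derive conn(c,e) via R3 from conn(c,i), conn(i,e)
round 2: derive conn(d,d) via R3 from conn(d,i), conn(i,d)
round 2: derive conn(d,e) via R3 from conn(d,i), conn(i,e)
round 2: derive conn(i,a) via R3 from conn(i,d), conn(d,a)
round 2: derive conn(i,b) via R3 from conn(i,d), conn(d,b)
round 2: derive conn(i,i) via R3 from conn(i,d), conn(d,i)
round 2: derive conn(j,a) via R3 from conn(j,e), conn(e,a)
round 2: derive conn(j,b) via R3 from conn(j,e), conn(e,b)
round 3: derive conn(c,a) via R3 from conn(c,d), conn(d,a)
round 3: derive conn(c,b) via R3 from conn(c,d), conn(d,b)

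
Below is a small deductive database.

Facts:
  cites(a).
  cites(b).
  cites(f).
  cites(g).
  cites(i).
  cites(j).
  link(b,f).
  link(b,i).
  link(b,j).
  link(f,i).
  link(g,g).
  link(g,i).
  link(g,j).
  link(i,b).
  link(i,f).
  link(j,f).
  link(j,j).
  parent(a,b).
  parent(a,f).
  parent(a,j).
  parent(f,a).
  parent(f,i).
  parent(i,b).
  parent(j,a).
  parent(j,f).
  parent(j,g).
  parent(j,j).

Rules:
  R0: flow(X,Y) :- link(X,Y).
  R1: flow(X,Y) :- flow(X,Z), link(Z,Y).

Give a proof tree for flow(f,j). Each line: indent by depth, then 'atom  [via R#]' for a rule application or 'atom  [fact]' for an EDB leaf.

round 1: derive flow(b,f) via R0 from link(b,f)
round 1: derive flow(b,i) via R0 from link(b,i)
round 1: derive flow(b,j) via R0 from link(b,j)
round 1: derive flow(f,i) via R0 from link(f,i)
round 1: derive flow(g,g) via R0 from link(g,g)
round 1: derive flow(g,i) via R0 from link(g,i)
round 1: derive flow(g,j) via R0 from link(g,j)
round 1: derive flow(i,b) via R0 from link(i,b)
round 1: derive flow(i,f) via R0 from link(i,f)
round 1: derive flow(j,f) via R0 from link(j,f)
round 1: derive flow(j,j) via R0 from link(j,j)
round 2: derive flow(b,b) via R1 from flow(b,i), link(i,b)
round 2: derive flow(f,b) via R1 from flow(f,i), link(i,b)
round 2: derive flow(f,f) via R1 from flow(f,i), link(i,f)
round 2: derive flow(g,b) via R1 from flow(g,i), link(i,b)
round 2: derive flow(g,f) via R1 from flow(g,i), link(i,f)
round 2: derive flow(i,i) via R1 from flow(i,b), link(b,i)
round 2: derive flow(i,j) via R1 from flow(i,b), link(b,j)
round 2: derive flow(j,i) via R1 from flow(j,f), link(f,i)
round 3: derive flow(f,j) via R1 from flow(f,b), link(b,j)
round 3: derive flow(j,b) via R1 from flow(j,i), link(i,b)

flow(f,j)  [via R1]
  flow(f,b)  [via R1]
    flow(f,i)  [via R0]
      link(f,i)  [fact]
    link(i,b)  [fact]
  link(b,j)  [fact]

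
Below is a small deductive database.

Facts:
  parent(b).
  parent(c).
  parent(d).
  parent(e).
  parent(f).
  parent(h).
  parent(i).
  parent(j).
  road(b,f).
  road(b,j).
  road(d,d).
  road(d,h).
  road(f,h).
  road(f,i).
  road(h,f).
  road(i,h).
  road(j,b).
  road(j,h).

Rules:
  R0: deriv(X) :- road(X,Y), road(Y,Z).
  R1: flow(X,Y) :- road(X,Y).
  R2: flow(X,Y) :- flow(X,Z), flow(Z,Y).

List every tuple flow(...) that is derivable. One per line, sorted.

round 1: derive flow(b,f) via R1 from road(b,f)
round 1: derive flow(b,j) via R1 from road(b,j)
round 1: derive flow(d,d) via R1 from road(d,d)
round 1: derive flow(d,h) via R1 from road(d,h)
round 1: derive flow(f,h) via R1 from road(f,h)
round 1: derive flow(f,i) via R1 from road(f,i)
round 1: derive flow(h,f) via R1 from road(h,f)
round 1: derive flow(i,h) via R1 from road(i,h)
round 1: derive flow(j,b) via R1 from road(j,b)
round 1: derive flow(j,h) via R1 from road(j,h)
round 2: derive flow(b,b) via R2 from flow(b,j), flow(j,b)
round 2: derive flow(b,h) via R2 from flow(b,f), flow(f,h)
round 2: derive flow(b,i) via R2 from flow(b,f), flow(f,i)
round 2: derive flow(d,f) via R2 from flow(d,h), flow(h,f)
round 2: derive flow(f,f) via R2 from flow(f,h), flow(h,f)
round 2: derive flow(h,h) via R2 from flow(h,f), flow(f,h)
round 2: derive flow(h,i) via R2 from flow(h,f), flow(f,i)
round 2: derive flow(i,f) via R2 from flow(i,h), flow(h,f)
round 2: derive flow(j,f) via R2 from flow(j,b), flow(b,f)
round 2: derive flow(j,j) via R2 from flow(j,b), flow(b,j)
round 3: derive flow(d,i) via R2 from flow(d,f), flow(f,i)
round 3: derive flow(i,i) via R2 from flow(i,f), flow(f,i)
round 3: derive flow(j,i) via R2 from flow(j,b), flow(b,i)

flow(b,b)
flow(b,f)
flow(b,h)
flow(b,i)
flow(b,j)
flow(d,d)
flow(d,f)
flow(d,h)
flow(d,i)
flow(f,f)
flow(f,h)
flow(f,i)
flow(h,f)
flow(h,h)
flow(h,i)
flow(i,f)
flow(i,h)
flow(i,i)
flow(j,b)
flow(j,f)
flow(j,h)
flow(j,i)
flow(j,j)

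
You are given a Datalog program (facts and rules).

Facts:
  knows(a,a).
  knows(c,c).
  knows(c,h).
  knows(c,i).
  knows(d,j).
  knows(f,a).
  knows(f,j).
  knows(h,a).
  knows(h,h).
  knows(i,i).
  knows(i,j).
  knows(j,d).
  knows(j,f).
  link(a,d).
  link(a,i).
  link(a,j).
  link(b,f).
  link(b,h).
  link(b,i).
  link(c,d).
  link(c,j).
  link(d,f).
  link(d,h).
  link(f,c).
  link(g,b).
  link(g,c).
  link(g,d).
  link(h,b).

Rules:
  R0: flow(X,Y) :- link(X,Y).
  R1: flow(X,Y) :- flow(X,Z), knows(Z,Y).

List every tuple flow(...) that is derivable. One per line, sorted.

flow(a,a)
flow(a,d)
flow(a,f)
flow(a,i)
flow(a,j)
flow(b,a)
flow(b,d)
flow(b,f)
flow(b,h)
flow(b,i)
flow(b,j)
flow(c,a)
flow(c,d)
flow(c,f)
flow(c,j)
flow(d,a)
flow(d,d)
flow(d,f)
flow(d,h)
flow(d,j)
flow(f,a)
flow(f,c)
flow(f,d)
flow(f,f)
flow(f,h)
flow(f,i)
flow(f,j)
flow(g,a)
flow(g,b)
flow(g,c)
flow(g,d)
flow(g,f)
flow(g,h)
flow(g,i)
flow(g,j)
flow(h,b)

round 1: derive flow(a,d) via R0 from link(a,d)
round 1: derive flow(a,i) via R0 from link(a,i)
round 1: derive flow(a,j) via R0 from link(a,j)
round 1: derive flow(b,f) via R0 from link(b,f)
round 1: derive flow(b,h) via R0 from link(b,h)
round 1: derive flow(b,i) via R0 from link(b,i)
round 1: derive flow(c,d) via R0 from link(c,d)
round 1: derive flow(c,j) via R0 from link(c,j)
round 1: derive flow(d,f) via R0 from link(d,f)
round 1: derive flow(d,h) via R0 from link(d,h)
round 1: derive flow(f,c) via R0 from link(f,c)
round 1: derive flow(g,b) via R0 from link(g,b)
round 1: derive flow(g,c) via R0 from link(g,c)
round 1: derive flow(g,d) via R0 from link(g,d)
round 1: derive flow(h,b) via R0 from link(h,b)
round 2: derive flow(a,f) via R1 from flow(a,j), knows(j,f)
round 2: derive flow(b,a) via R1 from flow(b,f), knows(f,a)
round 2: derive flow(b,j) via R1 from flow(b,f), knows(f,j)
round 2: derive flow(c,f) via R1 from flow(c,j), knows(j,f)
round 2: derive flow(d,a) via R1 from flow(d,f), knows(f,a)
round 2: derive flow(d,j) via R1 from flow(d,f), knows(f,j)
round 2: derive flow(f,h) via R1 from flow(f,c), knows(c,h)
round 2: derive flow(f,i) via R1 from flow(f,c), knows(c,i)
round 2: derive flow(g,h) via R1 from flow(g,c), knows(c,h)
round 2: derive flow(g,i) via R1 from flow(g,c), knows(c,i)
round 2: derive flow(g,j) via R1 from flow(g,d), knows(d,j)
round 3: derive flow(a,a) via R1 from flow(a,f), knows(f,a)
round 3: derive flow(b,d) via R1 from flow(b,j), knows(j,d)
round 3: derive flow(c,a) via R1 from flow(c,f), knows(f,a)
round 3: derive flow(d,d) via R1 from flow(d,j), knows(j,d)
round 3: derive flow(f,a) via R1 from flow(f,h), knows(h,a)
round 3: derive flow(f,j) via R1 from flow(f,i), knows(i,j)
round 3: derive flow(g,a) via R1 from flow(g,h), knows(h,a)
round 3: derive flow(g,f) via R1 from flow(g,j), knows(j,f)
round 4: derive flow(f,d) via R1 from flow(f,j), knows(j,d)
round 4: derive flow(f,f) via R1 from flow(f,j), knows(j,f)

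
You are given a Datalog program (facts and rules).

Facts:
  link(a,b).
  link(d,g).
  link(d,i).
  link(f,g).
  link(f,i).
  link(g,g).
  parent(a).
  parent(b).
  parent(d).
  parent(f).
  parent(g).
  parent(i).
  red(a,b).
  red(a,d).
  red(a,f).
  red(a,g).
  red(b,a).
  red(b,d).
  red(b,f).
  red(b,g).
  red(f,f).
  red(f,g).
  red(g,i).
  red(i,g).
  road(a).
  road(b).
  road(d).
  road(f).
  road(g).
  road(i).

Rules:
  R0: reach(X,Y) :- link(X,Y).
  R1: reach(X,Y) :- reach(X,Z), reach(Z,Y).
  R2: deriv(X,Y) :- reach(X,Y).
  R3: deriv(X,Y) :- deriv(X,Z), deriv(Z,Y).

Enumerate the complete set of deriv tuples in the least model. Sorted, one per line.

deriv(a,b)
deriv(d,g)
deriv(d,i)
deriv(f,g)
deriv(f,i)
deriv(g,g)

round 1: derive reach(a,b) via R0 from link(a,b)
round 1: derive reach(d,g) via R0 from link(d,g)
round 1: derive reach(d,i) via R0 from link(d,i)
round 1: derive reach(f,g) via R0 from link(f,g)
round 1: derive reach(f,i) via R0 from link(f,i)
round 1: derive reach(g,g) via R0 from link(g,g)
round 2: derive deriv(a,b) via R2 from reach(a,b)
round 2: derive deriv(d,g) via R2 from reach(d,g)
round 2: derive deriv(d,i) via R2 from reach(d,i)
round 2: derive deriv(f,g) via R2 from reach(f,g)
round 2: derive deriv(f,i) via R2 from reach(f,i)
round 2: derive deriv(g,g) via R2 from reach(g,g)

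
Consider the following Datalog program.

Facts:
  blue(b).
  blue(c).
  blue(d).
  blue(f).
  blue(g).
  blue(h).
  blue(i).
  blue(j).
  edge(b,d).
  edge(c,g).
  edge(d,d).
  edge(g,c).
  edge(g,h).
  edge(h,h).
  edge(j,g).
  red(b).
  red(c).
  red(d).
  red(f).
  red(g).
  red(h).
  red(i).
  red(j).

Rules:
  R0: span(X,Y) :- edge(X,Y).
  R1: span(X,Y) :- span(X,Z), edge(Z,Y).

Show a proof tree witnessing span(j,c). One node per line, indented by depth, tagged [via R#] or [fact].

span(j,c)  [via R1]
  span(j,g)  [via R0]
    edge(j,g)  [fact]
  edge(g,c)  [fact]

round 1: derive span(b,d) via R0 from edge(b,d)
round 1: derive span(c,g) via R0 from edge(c,g)
round 1: derive span(d,d) via R0 from edge(d,d)
round 1: derive span(g,c) via R0 from edge(g,c)
round 1: derive span(g,h) via R0 from edge(g,h)
round 1: derive span(h,h) via R0 from edge(h,h)
round 1: derive span(j,g) via R0 from edge(j,g)
round 2: derive span(c,c) via R1 from span(c,g), edge(g,c)
round 2: derive span(c,h) via R1 from span(c,g), edge(g,h)
round 2: derive span(g,g) via R1 from span(g,c), edge(c,g)
round 2: derive span(j,c) via R1 from span(j,g), edge(g,c)
round 2: derive span(j,h) via R1 from span(j,g), edge(g,h)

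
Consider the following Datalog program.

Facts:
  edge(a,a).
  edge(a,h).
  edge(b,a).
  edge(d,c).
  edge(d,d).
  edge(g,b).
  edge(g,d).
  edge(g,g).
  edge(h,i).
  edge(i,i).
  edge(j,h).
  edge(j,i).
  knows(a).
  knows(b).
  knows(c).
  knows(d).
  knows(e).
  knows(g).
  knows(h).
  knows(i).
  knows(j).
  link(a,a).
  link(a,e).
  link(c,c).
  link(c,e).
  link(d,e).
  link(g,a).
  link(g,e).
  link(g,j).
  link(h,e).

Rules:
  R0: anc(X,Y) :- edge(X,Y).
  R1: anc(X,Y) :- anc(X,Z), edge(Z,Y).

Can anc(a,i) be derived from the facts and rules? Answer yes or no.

round 1: derive anc(a,a) via R0 from edge(a,a)
round 1: derive anc(a,h) via R0 from edge(a,h)
round 1: derive anc(b,a) via R0 from edge(b,a)
round 1: derive anc(d,c) via R0 from edge(d,c)
round 1: derive anc(d,d) via R0 from edge(d,d)
round 1: derive anc(g,b) via R0 from edge(g,b)
round 1: derive anc(g,d) via R0 from edge(g,d)
round 1: derive anc(g,g) via R0 from edge(g,g)
round 1: derive anc(h,i) via R0 from edge(h,i)
round 1: derive anc(i,i) via R0 from edge(i,i)
round 1: derive anc(j,h) via R0 from edge(j,h)
round 1: derive anc(j,i) via R0 from edge(j,i)
round 2: derive anc(a,i) via R1 from anc(a,h), edge(h,i)
round 2: derive anc(b,h) via R1 from anc(b,a), edge(a,h)
round 2: derive anc(g,a) via R1 from anc(g,b), edge(b,a)
round 2: derive anc(g,c) via R1 from anc(g,d), edge(d,c)
round 3: derive anc(b,i) via R1 from anc(b,h), edge(h,i)
round 3: derive anc(g,h) via R1 from anc(g,a), edge(a,h)
round 4: derive anc(g,i) via R1 from anc(g,h), edge(h,i)

yes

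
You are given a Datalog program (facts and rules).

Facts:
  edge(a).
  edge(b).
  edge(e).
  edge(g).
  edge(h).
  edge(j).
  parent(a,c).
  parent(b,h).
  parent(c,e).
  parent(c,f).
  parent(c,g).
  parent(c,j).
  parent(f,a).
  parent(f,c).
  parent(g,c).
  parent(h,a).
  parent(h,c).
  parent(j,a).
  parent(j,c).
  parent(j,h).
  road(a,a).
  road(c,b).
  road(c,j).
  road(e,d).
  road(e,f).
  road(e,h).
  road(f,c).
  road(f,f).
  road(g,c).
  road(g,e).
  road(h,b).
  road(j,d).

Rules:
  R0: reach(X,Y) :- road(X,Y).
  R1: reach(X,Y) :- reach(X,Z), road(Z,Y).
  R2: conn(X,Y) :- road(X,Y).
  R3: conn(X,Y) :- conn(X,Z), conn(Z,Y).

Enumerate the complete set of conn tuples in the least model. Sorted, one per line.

conn(a,a)
conn(c,b)
conn(c,d)
conn(c,j)
conn(e,b)
conn(e,c)
conn(e,d)
conn(e,f)
conn(e,h)
conn(e,j)
conn(f,b)
conn(f,c)
conn(f,d)
conn(f,f)
conn(f,j)
conn(g,b)
conn(g,c)
conn(g,d)
conn(g,e)
conn(g,f)
conn(g,h)
conn(g,j)
conn(h,b)
conn(j,d)

round 1: derive conn(a,a) via R2 from road(a,a)
round 1: derive conn(c,b) via R2 from road(c,b)
round 1: derive conn(c,j) via R2 from road(c,j)
round 1: derive conn(e,d) via R2 from road(e,d)
round 1: derive conn(e,f) via R2 from road(e,f)
round 1: derive conn(e,h) via R2 from road(e,h)
round 1: derive conn(f,c) via R2 from road(f,c)
round 1: derive conn(f,f) via R2 from road(f,f)
round 1: derive conn(g,c) via R2 from road(g,c)
round 1: derive conn(g,e) via R2 from road(g,e)
round 1: derive conn(h,b) via R2 from road(h,b)
round 1: derive conn(j,d) via R2 from road(j,d)
round 2: derive conn(c,d) via R3 from conn(c,j), conn(j,d)
round 2: derive conn(e,b) via R3 from conn(e,h), conn(h,b)
round 2: derive conn(e,c) via R3 from conn(e,f), conn(f,c)
round 2: derive conn(f,b) via R3 from conn(f,c), conn(c,b)
round 2: derive conn(f,j) via R3 from conn(f,c), conn(c,j)
round 2: derive conn(g,b) via R3 from conn(g,c), conn(c,b)
round 2: derive conn(g,d) via R3 from conn(g,e), conn(e,d)
round 2: derive conn(g,f) via R3 from conn(g,e), conn(e,f)
round 2: derive conn(g,h) via R3 from conn(g,e), conn(e,h)
round 2: derive conn(g,j) via R3 from conn(g,c), conn(c,j)
round 3: derive conn(e,j) via R3 from conn(e,c), conn(c,j)
round 3: derive conn(f,d) via R3 from conn(f,c), conn(c,d)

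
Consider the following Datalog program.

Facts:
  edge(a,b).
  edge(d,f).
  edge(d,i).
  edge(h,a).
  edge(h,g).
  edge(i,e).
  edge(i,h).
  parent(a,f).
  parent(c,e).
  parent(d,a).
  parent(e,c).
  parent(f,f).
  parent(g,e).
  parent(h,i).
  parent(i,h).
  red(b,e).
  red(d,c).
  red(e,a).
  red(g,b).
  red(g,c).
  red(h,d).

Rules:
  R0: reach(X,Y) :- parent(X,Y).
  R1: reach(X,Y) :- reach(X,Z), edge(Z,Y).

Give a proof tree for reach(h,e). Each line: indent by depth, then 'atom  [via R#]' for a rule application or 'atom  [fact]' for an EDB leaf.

reach(h,e)  [via R1]
  reach(h,i)  [via R0]
    parent(h,i)  [fact]
  edge(i,e)  [fact]

round 1: derive reach(a,f) via R0 from parent(a,f)
round 1: derive reach(c,e) via R0 from parent(c,e)
round 1: derive reach(d,a) via R0 from parent(d,a)
round 1: derive reach(e,c) via R0 from parent(e,c)
round 1: derive reach(f,f) via R0 from parent(f,f)
round 1: derive reach(g,e) via R0 from parent(g,e)
round 1: derive reach(h,i) via R0 from parent(h,i)
round 1: derive reach(i,h) via R0 from parent(i,h)
round 2: derive reach(d,b) via R1 from reach(d,a), edge(a,b)
round 2: derive reach(h,e) via R1 from reach(h,i), edge(i,e)
round 2: derive reach(h,h) via R1 from reach(h,i), edge(i,h)
round 2: derive reach(i,a) via R1 from reach(i,h), edge(h,a)
round 2: derive reach(i,g) via R1 from reach(i,h), edge(h,g)
round 3: derive reach(h,a) via R1 from reach(h,h), edge(h,a)
round 3: derive reach(h,g) via R1 from reach(h,h), edge(h,g)
round 3: derive reach(i,b) via R1 from reach(i,a), edge(a,b)
round 4: derive reach(h,b) via R1 from reach(h,a), edge(a,b)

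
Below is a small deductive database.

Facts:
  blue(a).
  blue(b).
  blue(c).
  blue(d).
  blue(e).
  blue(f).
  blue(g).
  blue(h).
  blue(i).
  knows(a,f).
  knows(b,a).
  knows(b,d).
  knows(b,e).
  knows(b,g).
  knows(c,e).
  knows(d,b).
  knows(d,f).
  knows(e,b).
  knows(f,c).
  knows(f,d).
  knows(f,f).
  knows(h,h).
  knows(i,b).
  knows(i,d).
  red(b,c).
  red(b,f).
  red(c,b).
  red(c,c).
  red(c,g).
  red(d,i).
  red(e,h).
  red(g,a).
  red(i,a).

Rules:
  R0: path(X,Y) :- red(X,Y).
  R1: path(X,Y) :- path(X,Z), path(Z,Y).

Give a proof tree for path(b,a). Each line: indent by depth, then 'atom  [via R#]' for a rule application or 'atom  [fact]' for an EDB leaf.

path(b,a)  [via R1]
  path(b,c)  [via R0]
    red(b,c)  [fact]
  path(c,a)  [via R1]
    path(c,g)  [via R0]
      red(c,g)  [fact]
    path(g,a)  [via R0]
      red(g,a)  [fact]

round 1: derive path(b,c) via R0 from red(b,c)
round 1: derive path(b,f) via R0 from red(b,f)
round 1: derive path(c,b) via R0 from red(c,b)
round 1: derive path(c,c) via R0 from red(c,c)
round 1: derive path(c,g) via R0 from red(c,g)
round 1: derive path(d,i) via R0 from red(d,i)
round 1: derive path(e,h) via R0 from red(e,h)
round 1: derive path(g,a) via R0 from red(g,a)
round 1: derive path(i,a) via R0 from red(i,a)
round 2: derive path(b,b) via R1 from path(b,c), path(c,b)
round 2: derive path(b,g) via R1 from path(b,c), path(c,g)
round 2: derive path(c,a) via R1 from path(c,g), path(g,a)
round 2: derive path(c,f) via R1 from path(c,b), path(b,f)
round 2: derive path(d,a) via R1 from path(d,i), path(i,a)
round 3: derive path(b,a) via R1 from path(b,c), path(c,a)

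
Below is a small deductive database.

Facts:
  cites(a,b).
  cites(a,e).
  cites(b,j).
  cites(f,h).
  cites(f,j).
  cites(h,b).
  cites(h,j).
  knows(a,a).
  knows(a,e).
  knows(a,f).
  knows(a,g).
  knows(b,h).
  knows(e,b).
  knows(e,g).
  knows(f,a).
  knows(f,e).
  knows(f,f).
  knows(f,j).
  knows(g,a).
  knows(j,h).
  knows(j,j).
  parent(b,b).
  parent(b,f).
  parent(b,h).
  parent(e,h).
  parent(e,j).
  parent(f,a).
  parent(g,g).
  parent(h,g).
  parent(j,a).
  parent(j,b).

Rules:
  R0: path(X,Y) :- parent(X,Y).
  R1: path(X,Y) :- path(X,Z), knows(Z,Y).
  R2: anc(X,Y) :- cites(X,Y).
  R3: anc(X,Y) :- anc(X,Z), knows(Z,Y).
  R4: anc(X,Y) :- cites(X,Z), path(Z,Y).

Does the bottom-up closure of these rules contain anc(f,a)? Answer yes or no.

round 1: derive path(b,b) via R0 from parent(b,b)
round 1: derive path(b,f) via R0 from parent(b,f)
round 1: derive path(b,h) via R0 from parent(b,h)
round 1: derive path(e,h) via R0 from parent(e,h)
round 1: derive path(e,j) via R0 from parent(e,j)
round 1: derive path(f,a) via R0 from parent(f,a)
round 1: derive path(g,g) via R0 from parent(g,g)
round 1: derive path(h,g) via R0 from parent(h,g)
round 1: derive path(j,a) via R0 from parent(j,a)
round 1: derive path(j,b) via R0 from parent(j,b)
round 1: derive anc(a,b) via R2 from cites(a,b)
round 1: derive anc(a,e) via R2 from cites(a,e)
round 1: derive anc(b,j) via R2 from cites(b,j)
round 1: derive anc(f,h) via R2 from cites(f,h)
round 1: derive anc(f,j) via R2 from cites(f,j)
round 1: derive anc(h,b) via R2 from cites(h,b)
round 1: derive anc(h,j) via R2 from cites(h,j)
round 2: derive path(b,a) via R1 from path(b,f), knows(f,a)
round 2: derive path(b,e) via R1 from path(b,f), knows(f,e)
round 2: derive path(b,j) via R1 from path(b,f), knows(f,j)
round 2: derive path(f,e) via R1 from path(f,a), knows(a,e)
round 2: derive path(f,f) via R1 from path(f,a), knows(a,f)
round 2: derive path(f,g) via R1 from path(f,a), knows(a,g)
round 2: derive path(g,a) via R1 from path(g,g), knows(g,a)
round 2: derive path(h,a) via R1 from path(h,g), knows(g,a)
round 2: derive path(j,e) via R1 from path(j,a), knows(a,e)
round 2: derive path(j,f) via R1 from path(j,a), knows(a,f)
round 2: derive path(j,g) via R1 from path(j,a), knows(a,g)
round 2: derive path(j,h) via R1 from path(j,b), knows(b,h)
round 2: derive anc(a,g) via R3 from anc(a,e), knows(e,g)
round 2: derive anc(a,h) via R3 from anc(a,b), knows(b,h)
round 2: derive anc(b,h) via R3 from anc(b,j), knows(j,h)
round 2: derive anc(h,h) via R3 from anc(h,b), knows(b,h)
round 2: derive anc(a,f) via R4 from cites(a,b), path(b,f)
round 2: derive anc(a,j) via R4 from cites(a,e), path(e,j)
round 2: derive anc(b,a) via R4 from cites(b,j), path(j,a)
round 2: derive anc(b,b) via R4 from cites(b,j), path(j,b)
round 2: derive anc(f,a) via R4 from cites(f,j), path(j,a)
round 2: derive anc(f,b) via R4 from cites(f,j), path(j,b)
round 2: derive anc(f,g) via R4 from cites(f,h), path(h,g)
round 2: derive anc(h,a) via R4 from cites(h,j), path(j,a)
round 2: derive anc(h,f) via R4 from cites(h,b), path(b,f)
round 3: derive path(b,g) via R1 from path(b,a), knows(a,g)
round 3: derive path(f,b) via R1 from path(f,e), knows(e,b)
round 3: derive path(f,j) via R1 from path(f,f), knows(f,j)
round 3: derive path(g,e) via R1 from path(g,a), knows(a,e)
round 3: derive path(g,f) via R1 from path(g,a), knows(a,f)
round 3: derive path(h,e) via R1 from path(h,a), knows(a,e)
round 3: derive path(h,f) via R1 from path(h,a), knows(a,f)
round 3: derive path(j,j) via R1 from path(j,f), knows(f,j)
round 3: derive anc(a,a) via R3 from anc(a,f), knows(f,a)
round 3: derive anc(b,e) via R3 from anc(b,a), knows(a,e)
round 3: derive anc(b,f) via R3 from anc(b,a), knows(a,f)
round 3: derive anc(b,g) via R3 from anc(b,a), knows(a,g)
round 3: derive anc(f,e) via R3 from anc(f,a), knows(a,e)
round 3: derive anc(f,f) via R3 from anc(f,a), knows(a,f)
round 3: derive anc(h,e) via R3 from anc(h,a), knows(a,e)
round 3: derive anc(h,g) via R3 from anc(h,a), knows(a,g)
round 4: derive path(f,h) via R1 from path(f,b), knows(b,h)
round 4: derive path(g,b) via R1 from path(g,e), knows(e,b)
round 4: derive path(g,j) via R1 from path(g,f), knows(f,j)
round 4: derive path(h,b) via R1 from path(h,e), knows(e,b)
round 4: derive path(h,j) via R1 from path(h,f), knows(f,j)
round 5: derive path(g,h) via R1 from path(g,b), knows(b,h)
round 5: derive path(h,h) via R1 from path(h,b), knows(b,h)

yes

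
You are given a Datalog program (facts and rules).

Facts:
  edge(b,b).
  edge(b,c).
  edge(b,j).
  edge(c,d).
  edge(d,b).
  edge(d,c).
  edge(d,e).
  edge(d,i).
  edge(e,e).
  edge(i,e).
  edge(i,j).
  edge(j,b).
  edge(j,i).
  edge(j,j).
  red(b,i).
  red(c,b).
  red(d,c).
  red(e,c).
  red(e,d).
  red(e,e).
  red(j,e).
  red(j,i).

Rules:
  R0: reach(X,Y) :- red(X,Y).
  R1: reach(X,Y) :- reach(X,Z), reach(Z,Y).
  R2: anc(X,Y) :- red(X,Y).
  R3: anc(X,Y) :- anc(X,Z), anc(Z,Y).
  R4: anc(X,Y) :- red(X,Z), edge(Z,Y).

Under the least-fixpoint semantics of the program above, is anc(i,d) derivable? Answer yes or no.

round 1: derive anc(b,i) via R2 from red(b,i)
round 1: derive anc(c,b) via R2 from red(c,b)
round 1: derive anc(d,c) via R2 from red(d,c)
round 1: derive anc(e,c) via R2 from red(e,c)
round 1: derive anc(e,d) via R2 from red(e,d)
round 1: derive anc(e,e) via R2 from red(e,e)
round 1: derive anc(j,e) via R2 from red(j,e)
round 1: derive anc(j,i) via R2 from red(j,i)
round 1: derive anc(b,e) via R4 from red(b,i), edge(i,e)
round 1: derive anc(b,j) via R4 from red(b,i), edge(i,j)
round 1: derive anc(c,c) via R4 from red(c,b), edge(b,c)
round 1: derive anc(c,j) via R4 from red(c,b), edge(b,j)
round 1: derive anc(d,d) via R4 from red(d,c), edge(c,d)
round 1: derive anc(e,b) via R4 from red(e,d), edge(d,b)
round 1: derive anc(e,i) via R4 from red(e,d), edge(d,i)
round 1: derive anc(j,j) via R4 from red(j,i), edge(i,j)
round 2: derive anc(b,b) via R3 from anc(b,e), anc(e,b)
round 2: derive anc(b,c) via R3 from anc(b,e), anc(e,c)
round 2: derive anc(b,d) via R3 from anc(b,e), anc(e,d)
round 2: derive anc(c,e) via R3 from anc(c,b), anc(b,e)
round 2: derive anc(c,i) via R3 from anc(c,b), anc(b,i)
round 2: derive anc(d,b) via R3 from anc(d,c), anc(c,b)
round 2: derive anc(d,j) via R3 from anc(d,c), anc(c,j)
round 2: derive anc(e,j) via R3 from anc(e,b), anc(b,j)
round 2: derive anc(j,b) via R3 from anc(j,e), anc(e,b)
round 2: derive anc(j,c) via R3 from anc(j,e), anc(e,c)
round 2: derive anc(j,d) via R3 from anc(j,e), anc(e,d)
round 3: derive anc(c,d) via R3 from anc(c,b), anc(b,d)
round 3: derive anc(d,e) via R3 from anc(d,b), anc(b,e)
round 3: derive anc(d,i) via R3 from anc(d,b), anc(b,i)

no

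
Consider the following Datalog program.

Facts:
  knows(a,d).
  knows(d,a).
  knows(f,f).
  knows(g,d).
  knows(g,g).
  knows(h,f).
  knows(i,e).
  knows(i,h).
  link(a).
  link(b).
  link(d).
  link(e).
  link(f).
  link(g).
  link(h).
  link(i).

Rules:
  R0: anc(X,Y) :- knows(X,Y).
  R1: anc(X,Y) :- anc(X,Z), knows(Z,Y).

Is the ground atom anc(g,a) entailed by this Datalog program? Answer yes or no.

round 1: derive anc(a,d) via R0 from knows(a,d)
round 1: derive anc(d,a) via R0 from knows(d,a)
round 1: derive anc(f,f) via R0 from knows(f,f)
round 1: derive anc(g,d) via R0 from knows(g,d)
round 1: derive anc(g,g) via R0 from knows(g,g)
round 1: derive anc(h,f) via R0 from knows(h,f)
round 1: derive anc(i,e) via R0 from knows(i,e)
round 1: derive anc(i,h) via R0 from knows(i,h)
round 2: derive anc(a,a) via R1 from anc(a,d), knows(d,a)
round 2: derive anc(d,d) via R1 from anc(d,a), knows(a,d)
round 2: derive anc(g,a) via R1 from anc(g,d), knows(d,a)
round 2: derive anc(i,f) via R1 from anc(i,h), knows(h,f)

yes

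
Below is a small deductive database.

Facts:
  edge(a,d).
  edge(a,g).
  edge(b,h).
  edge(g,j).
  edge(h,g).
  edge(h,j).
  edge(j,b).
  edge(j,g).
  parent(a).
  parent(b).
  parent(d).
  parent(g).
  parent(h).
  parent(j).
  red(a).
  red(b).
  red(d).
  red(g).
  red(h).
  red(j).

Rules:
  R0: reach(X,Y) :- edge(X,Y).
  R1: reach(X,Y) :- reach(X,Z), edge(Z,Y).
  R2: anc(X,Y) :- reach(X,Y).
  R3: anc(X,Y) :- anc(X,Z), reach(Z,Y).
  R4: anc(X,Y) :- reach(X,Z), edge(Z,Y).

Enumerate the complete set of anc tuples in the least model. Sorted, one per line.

round 1: derive reach(a,d) via R0 from edge(a,d)
round 1: derive reach(a,g) via R0 from edge(a,g)
round 1: derive reach(b,h) via R0 from edge(b,h)
round 1: derive reach(g,j) via R0 from edge(g,j)
round 1: derive reach(h,g) via R0 from edge(h,g)
round 1: derive reach(h,j) via R0 from edge(h,j)
round 1: derive reach(j,b) via R0 from edge(j,b)
round 1: derive reach(j,g) via R0 from edge(j,g)
round 2: derive reach(a,j) via R1 from reach(a,g), edge(g,j)
round 2: derive reach(b,g) via R1 from reach(b,h), edge(h,g)
round 2: derive reach(b,j) via R1 from reach(b,h), edge(h,j)
round 2: derive reach(g,b) via R1 from reach(g,j), edge(j,b)
round 2: derive reach(g,g) via R1 from reach(g,j), edge(j,g)
round 2: derive reach(h,b) via R1 from reach(h,j), edge(j,b)
round 2: derive reach(j,h) via R1 from reach(j,b), edge(b,h)
round 2: derive reach(j,j) via R1 from reach(j,g), edge(g,j)
round 2: derive anc(a,d) via R2 from reach(a,d)
round 2: derive anc(a,g) via R2 from reach(a,g)
round 2: derive anc(b,h) via R2 from reach(b,h)
round 2: derive anc(g,j) via R2 from reach(g,j)
round 2: derive anc(h,g) via R2 from reach(h,g)
round 2: derive anc(h,j) via R2 from reach(h,j)
round 2: derive anc(j,b) via R2 from reach(j,b)
round 2: derive anc(j,g) via R2 from reach(j,g)
round 2: derive anc(a,j) via R4 from reach(a,g), edge(g,j)
round 2: derive anc(b,g) via R4 from reach(b,h), edge(h,g)
round 2: derive anc(b,j) via R4 from reach(b,h), edge(h,j)
round 2: derive anc(g,b) via R4 from reach(g,j), edge(j,b)
round 2: derive anc(g,g) via R4 from reach(g,j), edge(j,g)
round 2: derive anc(h,b) via R4 from reach(h,j), edge(j,b)
round 2: derive anc(j,h) via R4 from reach(j,b), edge(b,h)
round 2: derive anc(j,j) via R4 from reach(j,g), edge(g,j)
round 3: derive reach(a,b) via R1 from reach(a,j), edge(j,b)
round 3: derive reach(b,b) via R1 from reach(b,j), edge(j,b)
round 3: derive reach(g,h) via R1 from reach(g,b), edge(b,h)
round 3: derive reach(h,h) via R1 from reach(h,b), edge(b,h)
round 3: derive anc(a,b) via R3 from anc(a,g), reach(g,b)
round 3: derive anc(a,h) via R3 from anc(a,j), reach(j,h)
round 3: derive anc(b,b) via R3 from anc(b,g), reach(g,b)
round 3: derive anc(g,h) via R3 from anc(g,b), reach(b,h)
round 3: derive anc(h,h) via R3 from anc(h,b), reach(b,h)
round 4: derive reach(a,h) via R1 from reach(a,b), edge(b,h)

anc(a,b)
anc(a,d)
anc(a,g)
anc(a,h)
anc(a,j)
anc(b,b)
anc(b,g)
anc(b,h)
anc(b,j)
anc(g,b)
anc(g,g)
anc(g,h)
anc(g,j)
anc(h,b)
anc(h,g)
anc(h,h)
anc(h,j)
anc(j,b)
anc(j,g)
anc(j,h)
anc(j,j)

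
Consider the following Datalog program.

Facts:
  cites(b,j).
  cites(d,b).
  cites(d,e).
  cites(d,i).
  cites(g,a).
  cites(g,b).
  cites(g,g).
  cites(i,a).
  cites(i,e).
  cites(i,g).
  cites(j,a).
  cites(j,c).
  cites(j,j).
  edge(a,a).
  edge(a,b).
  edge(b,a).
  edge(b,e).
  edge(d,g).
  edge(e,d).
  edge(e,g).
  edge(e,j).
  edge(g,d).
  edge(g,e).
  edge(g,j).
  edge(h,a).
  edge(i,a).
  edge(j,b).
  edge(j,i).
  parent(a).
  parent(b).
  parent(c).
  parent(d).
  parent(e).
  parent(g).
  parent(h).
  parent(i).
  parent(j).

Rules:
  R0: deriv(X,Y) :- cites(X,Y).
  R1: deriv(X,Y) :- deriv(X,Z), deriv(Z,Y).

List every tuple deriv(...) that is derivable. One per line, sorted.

round 1: derive deriv(b,j) via R0 from cites(b,j)
round 1: derive deriv(d,b) via R0 from cites(d,b)
round 1: derive deriv(d,e) via R0 from cites(d,e)
round 1: derive deriv(d,i) via R0 from cites(d,i)
round 1: derive deriv(g,a) via R0 from cites(g,a)
round 1: derive deriv(g,b) via R0 from cites(g,b)
round 1: derive deriv(g,g) via R0 from cites(g,g)
round 1: derive deriv(i,a) via R0 from cites(i,a)
round 1: derive deriv(i,e) via R0 from cites(i,e)
round 1: derive deriv(i,g) via R0 from cites(i,g)
round 1: derive deriv(j,a) via R0 from cites(j,a)
round 1: derive deriv(j,c) via R0 from cites(j,c)
round 1: derive deriv(j,j) via R0 from cites(j,j)
round 2: derive deriv(b,a) via R1 from deriv(b,j), deriv(j,a)
round 2: derive deriv(b,c) via R1 from deriv(b,j), deriv(j,c)
round 2: derive deriv(d,a) via R1 from deriv(d,i), deriv(i,a)
round 2: derive deriv(d,g) via R1 from deriv(d,i), deriv(i,g)
round 2: derive deriv(d,j) via R1 from deriv(d,b), deriv(b,j)
round 2: derive deriv(g,j) via R1 from deriv(g,b), deriv(b,j)
round 2: derive deriv(i,b) via R1 from deriv(i,g), deriv(g,b)
round 3: derive deriv(d,c) via R1 from deriv(d,b), deriv(b,c)
round 3: derive deriv(g,c) via R1 from deriv(g,b), deriv(b,c)
round 3: derive deriv(i,c) via R1 from deriv(i,b), deriv(b,c)
round 3: derive deriv(i,j) via R1 from deriv(i,b), deriv(b,j)

deriv(b,a)
deriv(b,c)
deriv(b,j)
deriv(d,a)
deriv(d,b)
deriv(d,c)
deriv(d,e)
deriv(d,g)
deriv(d,i)
deriv(d,j)
deriv(g,a)
deriv(g,b)
deriv(g,c)
deriv(g,g)
deriv(g,j)
deriv(i,a)
deriv(i,b)
deriv(i,c)
deriv(i,e)
deriv(i,g)
deriv(i,j)
deriv(j,a)
deriv(j,c)
deriv(j,j)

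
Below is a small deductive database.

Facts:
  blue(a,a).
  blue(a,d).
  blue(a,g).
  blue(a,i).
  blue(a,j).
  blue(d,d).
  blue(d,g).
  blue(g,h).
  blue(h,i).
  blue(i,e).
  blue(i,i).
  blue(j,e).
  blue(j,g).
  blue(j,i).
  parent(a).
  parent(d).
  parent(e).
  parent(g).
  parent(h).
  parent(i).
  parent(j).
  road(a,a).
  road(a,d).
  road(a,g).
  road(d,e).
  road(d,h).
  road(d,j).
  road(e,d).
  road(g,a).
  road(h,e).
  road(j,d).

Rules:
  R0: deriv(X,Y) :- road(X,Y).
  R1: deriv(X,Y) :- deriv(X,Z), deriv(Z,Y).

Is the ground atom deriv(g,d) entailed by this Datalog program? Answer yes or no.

yes

round 1: derive deriv(a,a) via R0 from road(a,a)
round 1: derive deriv(a,d) via R0 from road(a,d)
round 1: derive deriv(a,g) via R0 from road(a,g)
round 1: derive deriv(d,e) via R0 from road(d,e)
round 1: derive deriv(d,h) via R0 from road(d,h)
round 1: derive deriv(d,j) via R0 from road(d,j)
round 1: derive deriv(e,d) via R0 from road(e,d)
round 1: derive deriv(g,a) via R0 from road(g,a)
round 1: derive deriv(h,e) via R0 from road(h,e)
round 1: derive deriv(j,d) via R0 from road(j,d)
round 2: derive deriv(a,e) via R1 from deriv(a,d), deriv(d,e)
round 2: derive deriv(a,h) via R1 from deriv(a,d), deriv(d,h)
round 2: derive deriv(a,j) via R1 from deriv(a,d), deriv(d,j)
round 2: derive deriv(d,d) via R1 from deriv(d,e), deriv(e,d)
round 2: derive deriv(e,e) via R1 from deriv(e,d), deriv(d,e)
round 2: derive deriv(e,h) via R1 from deriv(e,d), deriv(d,h)
round 2: derive deriv(e,j) via R1 from deriv(e,d), deriv(d,j)
round 2: derive deriv(g,d) via R1 from deriv(g,a), deriv(a,d)
round 2: derive deriv(g,g) via R1 from deriv(g,a), deriv(a,g)
round 2: derive deriv(h,d) via R1 from deriv(h,e), deriv(e,d)
round 2: derive deriv(j,e) via R1 from deriv(j,d), deriv(d,e)
round 2: derive deriv(j,h) via R1 from deriv(j,d), deriv(d,h)
round 2: derive deriv(j,j) via R1 from deriv(j,d), deriv(d,j)
round 3: derive deriv(g,e) via R1 from deriv(g,a), deriv(a,e)
round 3: derive deriv(g,h) via R1 from deriv(g,a), deriv(a,h)
round 3: derive deriv(g,j) via R1 from deriv(g,a), deriv(a,j)
round 3: derive deriv(h,h) via R1 from deriv(h,d), deriv(d,h)
round 3: derive deriv(h,j) via R1 from deriv(h,d), deriv(d,j)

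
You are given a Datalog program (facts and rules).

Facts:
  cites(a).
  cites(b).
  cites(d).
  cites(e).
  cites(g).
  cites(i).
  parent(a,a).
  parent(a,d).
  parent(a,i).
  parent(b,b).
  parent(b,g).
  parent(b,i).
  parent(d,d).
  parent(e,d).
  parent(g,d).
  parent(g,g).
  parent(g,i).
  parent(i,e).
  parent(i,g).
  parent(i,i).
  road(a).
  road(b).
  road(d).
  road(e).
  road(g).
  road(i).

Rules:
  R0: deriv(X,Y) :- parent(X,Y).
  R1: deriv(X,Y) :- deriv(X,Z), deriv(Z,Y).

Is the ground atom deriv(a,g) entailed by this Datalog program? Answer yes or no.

yes

round 1: derive deriv(a,a) via R0 from parent(a,a)
round 1: derive deriv(a,d) via R0 from parent(a,d)
round 1: derive deriv(a,i) via R0 from parent(a,i)
round 1: derive deriv(b,b) via R0 from parent(b,b)
round 1: derive deriv(b,g) via R0 from parent(b,g)
round 1: derive deriv(b,i) via R0 from parent(b,i)
round 1: derive deriv(d,d) via R0 from parent(d,d)
round 1: derive deriv(e,d) via R0 from parent(e,d)
round 1: derive deriv(g,d) via R0 from parent(g,d)
round 1: derive deriv(g,g) via R0 from parent(g,g)
round 1: derive deriv(g,i) via R0 from parent(g,i)
round 1: derive deriv(i,e) via R0 from parent(i,e)
round 1: derive deriv(i,g) via R0 from parent(i,g)
round 1: derive deriv(i,i) via R0 from parent(i,i)
round 2: derive deriv(a,e) via R1 from deriv(a,i), deriv(i,e)
round 2: derive deriv(a,g) via R1 from deriv(a,i), deriv(i,g)
round 2: derive deriv(b,d) via R1 from deriv(b,g), deriv(g,d)
round 2: derive deriv(b,e) via R1 from deriv(b,i), deriv(i,e)
round 2: derive deriv(g,e) via R1 from deriv(g,i), deriv(i,e)
round 2: derive deriv(i,d) via R1 from deriv(i,e), deriv(e,d)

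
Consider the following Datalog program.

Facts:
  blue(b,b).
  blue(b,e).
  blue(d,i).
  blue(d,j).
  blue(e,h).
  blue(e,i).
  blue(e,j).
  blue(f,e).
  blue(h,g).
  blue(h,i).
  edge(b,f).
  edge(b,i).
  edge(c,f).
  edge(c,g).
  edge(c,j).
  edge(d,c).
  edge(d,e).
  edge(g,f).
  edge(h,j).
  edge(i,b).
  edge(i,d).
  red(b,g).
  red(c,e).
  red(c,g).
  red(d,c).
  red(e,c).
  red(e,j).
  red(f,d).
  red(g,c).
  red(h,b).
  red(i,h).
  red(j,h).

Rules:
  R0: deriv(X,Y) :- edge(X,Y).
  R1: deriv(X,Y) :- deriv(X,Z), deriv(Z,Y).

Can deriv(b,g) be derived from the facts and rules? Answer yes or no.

round 1: derive deriv(b,f) via R0 from edge(b,f)
round 1: derive deriv(b,i) via R0 from edge(b,i)
round 1: derive deriv(c,f) via R0 from edge(c,f)
round 1: derive deriv(c,g) via R0 from edge(c,g)
round 1: derive deriv(c,j) via R0 from edge(c,j)
round 1: derive deriv(d,c) via R0 from edge(d,c)
round 1: derive deriv(d,e) via R0 from edge(d,e)
round 1: derive deriv(g,f) via R0 from edge(g,f)
round 1: derive deriv(h,j) via R0 from edge(h,j)
round 1: derive deriv(i,b) via R0 from edge(i,b)
round 1: derive deriv(i,d) via R0 from edge(i,d)
round 2: derive deriv(b,b) via R1 from deriv(b,i), deriv(i,b)
round 2: derive deriv(b,d) via R1 from deriv(b,i), deriv(i,d)
round 2: derive deriv(d,f) via R1 from deriv(d,c), deriv(c,f)
round 2: derive deriv(d,g) via R1 from deriv(d,c), deriv(c,g)
round 2: derive deriv(d,j) via R1 from deriv(d,c), deriv(c,j)
round 2: derive deriv(i,c) via R1 from deriv(i,d), deriv(d,c)
round 2: derive deriv(i,e) via R1 from deriv(i,d), deriv(d,e)
round 2: derive deriv(i,f) via R1 from deriv(i,b), deriv(b,f)
round 2: derive deriv(i,i) via R1 from deriv(i,b), deriv(b,i)
round 3: derive deriv(b,c) via R1 from deriv(b,d), deriv(d,c)
round 3: derive deriv(b,e) via R1 from deriv(b,d), deriv(d,e)
round 3: derive deriv(b,g) via R1 from deriv(b,d), deriv(d,g)
round 3: derive deriv(b,j) via R1 from deriv(b,d), deriv(d,j)
round 3: derive deriv(i,g) via R1 from deriv(i,c), deriv(c,g)
round 3: derive deriv(i,j) via R1 from deriv(i,c), deriv(c,j)

yes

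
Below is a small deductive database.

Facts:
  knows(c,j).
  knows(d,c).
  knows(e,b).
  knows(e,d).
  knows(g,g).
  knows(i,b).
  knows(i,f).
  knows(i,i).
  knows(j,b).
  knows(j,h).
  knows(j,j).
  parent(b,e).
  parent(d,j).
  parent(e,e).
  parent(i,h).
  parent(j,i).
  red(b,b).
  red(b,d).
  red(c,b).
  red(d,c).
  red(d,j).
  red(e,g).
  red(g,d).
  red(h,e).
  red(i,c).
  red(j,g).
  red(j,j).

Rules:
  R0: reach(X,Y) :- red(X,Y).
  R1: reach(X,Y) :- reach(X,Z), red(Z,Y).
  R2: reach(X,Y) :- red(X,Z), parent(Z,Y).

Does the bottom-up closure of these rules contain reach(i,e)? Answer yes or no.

round 1: derive reach(b,b) via R0 from red(b,b)
round 1: derive reach(b,d) via R0 from red(b,d)
round 1: derive reach(c,b) via R0 from red(c,b)
round 1: derive reach(d,c) via R0 from red(d,c)
round 1: derive reach(d,j) via R0 from red(d,j)
round 1: derive reach(e,g) via R0 from red(e,g)
round 1: derive reach(g,d) via R0 from red(g,d)
round 1: derive reach(h,e) via R0 from red(h,e)
round 1: derive reach(i,c) via R0 from red(i,c)
round 1: derive reach(j,g) via R0 from red(j,g)
round 1: derive reach(j,j) via R0 from red(j,j)
round 1: derive reach(b,e) via R2 from red(b,b), parent(b,e)
round 1: derive reach(b,j) via R2 from red(b,d), parent(d,j)
round 1: derive reach(c,e) via R2 from red(c,b), parent(b,e)
round 1: derive reach(d,i) via R2 from red(d,j), parent(j,i)
round 1: derive reach(g,j) via R2 from red(g,d), parent(d,j)
round 1: derive reach(j,i) via R2 from red(j,j), parent(j,i)
round 2: derive reach(b,c) via R1 from reach(b,d), red(d,c)
round 2: derive reach(b,g) via R1 from reach(b,e), red(e,g)
round 2: derive reach(c,d) via R1 from reach(c,b), red(b,d)
round 2: derive reach(c,g) via R1 from reach(c,e), red(e,g)
round 2: derive reach(d,b) via R1 from reach(d,c), red(c,b)
round 2: derive reach(d,g) via R1 from reach(d,j), red(j,g)
round 2: derive reach(e,d) via R1 from reach(e,g), red(g,d)
round 2: derive reach(g,c) via R1 from reach(g,d), red(d,c)
round 2: derive reach(g,g) via R1 from reach(g,j), red(j,g)
round 2: derive reach(h,g) via R1 from reach(h,e), red(e,g)
round 2: derive reach(i,b) via R1 from reach(i,c), red(c,b)
round 2: derive reach(j,c) via R1 from reach(j,i), red(i,c)
round 2: derive reach(j,d) via R1 from reach(j,g), red(g,d)
round 3: derive reach(c,c) via R1 from reach(c,d), red(d,c)
round 3: derive reach(c,j) via R1 from reach(c,d), red(d,j)
round 3: derive reach(d,d) via R1 from reach(d,b), red(b,d)
round 3: derive reach(e,c) via R1 from reach(e,d), red(d,c)
round 3: derive reach(e,j) via R1 from reach(e,d), red(d,j)
round 3: derive reach(g,b) via R1 from reach(g,c), red(c,b)
round 3: derive reach(h,d) via R1 from reach(h,g), red(g,d)
round 3: derive reach(i,d) via R1 from reach(i,b), red(b,d)
round 3: derive reach(j,b) via R1 from reach(j,c), red(c,b)
round 4: derive reach(e,b) via R1 from reach(e,c), red(c,b)
round 4: derive reach(h,c) via R1 from reach(h,d), red(d,c)
round 4: derive reach(h,j) via R1 from reach(h,d), red(d,j)
round 4: derive reach(i,j) via R1 from reach(i,d), red(d,j)
round 5: derive reach(h,b) via R1 from reach(h,c), red(c,b)
round 5: derive reach(i,g) via R1 from reach(i,j), red(j,g)

no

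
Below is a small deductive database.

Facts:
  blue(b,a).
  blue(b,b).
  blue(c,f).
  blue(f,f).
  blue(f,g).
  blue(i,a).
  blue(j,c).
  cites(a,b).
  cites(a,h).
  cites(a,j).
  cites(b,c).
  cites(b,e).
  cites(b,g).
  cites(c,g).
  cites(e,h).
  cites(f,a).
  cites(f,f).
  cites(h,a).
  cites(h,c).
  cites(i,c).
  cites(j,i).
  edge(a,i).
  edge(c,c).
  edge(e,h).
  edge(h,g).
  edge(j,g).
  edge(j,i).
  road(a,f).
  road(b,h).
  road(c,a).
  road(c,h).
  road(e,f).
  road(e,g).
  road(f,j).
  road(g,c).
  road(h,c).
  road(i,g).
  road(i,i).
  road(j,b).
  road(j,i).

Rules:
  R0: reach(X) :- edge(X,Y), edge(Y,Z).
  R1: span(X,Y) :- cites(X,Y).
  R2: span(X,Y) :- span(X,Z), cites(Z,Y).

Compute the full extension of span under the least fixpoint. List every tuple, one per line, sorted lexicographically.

round 1: derive span(a,b) via R1 from cites(a,b)
round 1: derive span(a,h) via R1 from cites(a,h)
round 1: derive span(a,j) via R1 from cites(a,j)
round 1: derive span(b,c) via R1 from cites(b,c)
round 1: derive span(b,e) via R1 from cites(b,e)
round 1: derive span(b,g) via R1 from cites(b,g)
round 1: derive span(c,g) via R1 from cites(c,g)
round 1: derive span(e,h) via R1 from cites(e,h)
round 1: derive span(f,a) via R1 from cites(f,a)
round 1: derive span(f,f) via R1 from cites(f,f)
round 1: derive span(h,a) via R1 from cites(h,a)
round 1: derive span(h,c) via R1 from cites(h,c)
round 1: derive span(i,c) via R1 from cites(i,c)
round 1: derive span(j,i) via R1 from cites(j,i)
round 2: derive span(a,a) via R2 from span(a,h), cites(h,a)
round 2: derive span(a,c) via R2 from span(a,b), cites(b,c)
round 2: derive span(a,e) via R2 from span(a,b), cites(b,e)
round 2: derive span(a,g) via R2 from span(a,b), cites(b,g)
round 2: derive span(a,i) via R2 from span(a,j), cites(j,i)
round 2: derive span(b,h) via R2 from span(b,e), cites(e,h)
round 2: derive span(e,a) via R2 from span(e,h), cites(h,a)
round 2: derive span(e,c) via R2 from span(e,h), cites(h,c)
round 2: derive span(f,b) via R2 from span(f,a), cites(a,b)
round 2: derive span(f,h) via R2 from span(f,a), cites(a,h)
round 2: derive span(f,j) via R2 from span(f,a), cites(a,j)
round 2: derive span(h,b) via R2 from span(h,a), cites(a,b)
round 2: derive span(h,g) via R2 from span(h,c), cites(c,g)
round 2: derive span(h,h) via R2 from span(h,a), cites(a,h)
round 2: derive span(h,j) via R2 from span(h,a), cites(a,j)
round 2: derive span(i,g) via R2 from span(i,c), cites(c,g)
round 2: derive span(j,c) via R2 from span(j,i), cites(i,c)
round 3: derive span(b,a) via R2 from span(b,h), cites(h,a)
round 3: derive span(e,b) via R2 from span(e,a), cites(a,b)
round 3: derive span(e,g) via R2 from span(e,c), cites(c,g)
round 3: derive span(e,j) via R2 from span(e,a), cites(a,j)
round 3: derive span(f,c) via R2 from span(f,b), cites(b,c)
round 3: derive span(f,e) via R2 from span(f,b), cites(b,e)
round 3: derive span(f,g) via R2 from span(f,b), cites(b,g)
round 3: derive span(f,i) via R2 from span(f,j), cites(j,i)
round 3: derive span(h,e) via R2 from span(h,b), cites(b,e)
round 3: derive span(h,i) via R2 from span(h,j), cites(j,i)
round 3: derive span(j,g) via R2 from span(j,c), cites(c,g)
round 4: derive span(b,b) via R2 from span(b,a), cites(a,b)
round 4: derive span(b,j) via R2 from span(b,a), cites(a,j)
round 4: derive span(e,e) via R2 from span(e,b), cites(b,e)
round 4: derive span(e,i) via R2 from span(e,j), cites(j,i)
round 5: derive span(b,i) via R2 from span(b,j), cites(j,i)

span(a,a)
span(a,b)
span(a,c)
span(a,e)
span(a,g)
span(a,h)
span(a,i)
span(a,j)
span(b,a)
span(b,b)
span(b,c)
span(b,e)
span(b,g)
span(b,h)
span(b,i)
span(b,j)
span(c,g)
span(e,a)
span(e,b)
span(e,c)
span(e,e)
span(e,g)
span(e,h)
span(e,i)
span(e,j)
span(f,a)
span(f,b)
span(f,c)
span(f,e)
span(f,f)
span(f,g)
span(f,h)
span(f,i)
span(f,j)
span(h,a)
span(h,b)
span(h,c)
span(h,e)
span(h,g)
span(h,h)
span(h,i)
span(h,j)
span(i,c)
span(i,g)
span(j,c)
span(j,g)
span(j,i)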